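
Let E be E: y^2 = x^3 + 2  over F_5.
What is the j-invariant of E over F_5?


Delta = -16(4 a^3 + 27 b^2) mod 5 = 2
-1728 * (4 a)^3 = -1728 * (4*0)^3 mod 5 = 0
j = 0 * 2^(-1) mod 5 = 0

j = 0 (mod 5)


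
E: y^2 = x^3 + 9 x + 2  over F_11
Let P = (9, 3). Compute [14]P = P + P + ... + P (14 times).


k = 14 = 1110_2 (binary, LSB first: 0111)
Double-and-add from P = (9, 3):
  bit 0 = 0: acc unchanged = O
  bit 1 = 1: acc = O + (8, 6) = (8, 6)
  bit 2 = 1: acc = (8, 6) + (4, 6) = (10, 5)
  bit 3 = 1: acc = (10, 5) + (7, 10) = (9, 8)

14P = (9, 8)


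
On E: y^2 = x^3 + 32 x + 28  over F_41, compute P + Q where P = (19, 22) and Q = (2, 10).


P != Q, so use the chord formula.
s = (y2 - y1) / (x2 - x1) = (29) / (24) mod 41 = 20
x3 = s^2 - x1 - x2 mod 41 = 20^2 - 19 - 2 = 10
y3 = s (x1 - x3) - y1 mod 41 = 20 * (19 - 10) - 22 = 35

P + Q = (10, 35)


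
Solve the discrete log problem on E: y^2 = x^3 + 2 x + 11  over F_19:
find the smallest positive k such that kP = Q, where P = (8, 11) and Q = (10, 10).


Enumerate multiples of P until we hit Q = (10, 10):
  1P = (8, 11)
  2P = (9, 13)
  3P = (6, 12)
  4P = (10, 9)
  5P = (2, 2)
  6P = (16, 15)
  7P = (0, 12)
  8P = (3, 5)
  9P = (14, 16)
  10P = (13, 7)
  11P = (7, 11)
  12P = (4, 8)
  13P = (4, 11)
  14P = (7, 8)
  15P = (13, 12)
  16P = (14, 3)
  17P = (3, 14)
  18P = (0, 7)
  19P = (16, 4)
  20P = (2, 17)
  21P = (10, 10)
Match found at i = 21.

k = 21


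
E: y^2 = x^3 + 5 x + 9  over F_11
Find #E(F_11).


For each x in F_11, count y with y^2 = x^3 + 5 x + 9 mod 11:
  x = 0: RHS = 9, y in [3, 8]  -> 2 point(s)
  x = 1: RHS = 4, y in [2, 9]  -> 2 point(s)
  x = 2: RHS = 5, y in [4, 7]  -> 2 point(s)
  x = 4: RHS = 5, y in [4, 7]  -> 2 point(s)
  x = 5: RHS = 5, y in [4, 7]  -> 2 point(s)
  x = 8: RHS = 0, y in [0]  -> 1 point(s)
  x = 10: RHS = 3, y in [5, 6]  -> 2 point(s)
Affine points: 13. Add the point at infinity: total = 14.

#E(F_11) = 14


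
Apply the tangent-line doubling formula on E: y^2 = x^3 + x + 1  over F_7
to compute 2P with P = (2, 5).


Doubling: s = (3 x1^2 + a) / (2 y1)
s = (3*2^2 + 1) / (2*5) mod 7 = 2
x3 = s^2 - 2 x1 mod 7 = 2^2 - 2*2 = 0
y3 = s (x1 - x3) - y1 mod 7 = 2 * (2 - 0) - 5 = 6

2P = (0, 6)


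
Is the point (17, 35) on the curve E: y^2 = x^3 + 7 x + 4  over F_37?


Check whether y^2 = x^3 + 7 x + 4 (mod 37) for (x, y) = (17, 35).
LHS: y^2 = 35^2 mod 37 = 4
RHS: x^3 + 7 x + 4 = 17^3 + 7*17 + 4 mod 37 = 4
LHS = RHS

Yes, on the curve


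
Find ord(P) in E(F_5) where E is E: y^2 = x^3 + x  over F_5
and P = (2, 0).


Compute successive multiples of P until we hit O:
  1P = (2, 0)
  2P = O

ord(P) = 2


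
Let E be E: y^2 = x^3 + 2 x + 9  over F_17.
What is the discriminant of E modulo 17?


4 a^3 + 27 b^2 = 4*2^3 + 27*9^2 = 32 + 2187 = 2219
Delta = -16 * (2219) = -35504
Delta mod 17 = 9

Delta = 9 (mod 17)


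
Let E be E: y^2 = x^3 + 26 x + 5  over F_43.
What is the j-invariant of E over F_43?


Delta = -16(4 a^3 + 27 b^2) mod 43 = 9
-1728 * (4 a)^3 = -1728 * (4*26)^3 mod 43 = 42
j = 42 * 9^(-1) mod 43 = 19

j = 19 (mod 43)


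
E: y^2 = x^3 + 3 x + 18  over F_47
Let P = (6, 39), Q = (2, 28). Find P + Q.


P != Q, so use the chord formula.
s = (y2 - y1) / (x2 - x1) = (36) / (43) mod 47 = 38
x3 = s^2 - x1 - x2 mod 47 = 38^2 - 6 - 2 = 26
y3 = s (x1 - x3) - y1 mod 47 = 38 * (6 - 26) - 39 = 0

P + Q = (26, 0)


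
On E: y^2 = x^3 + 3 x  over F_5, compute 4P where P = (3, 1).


k = 4 = 100_2 (binary, LSB first: 001)
Double-and-add from P = (3, 1):
  bit 0 = 0: acc unchanged = O
  bit 1 = 0: acc unchanged = O
  bit 2 = 1: acc = O + (1, 2) = (1, 2)

4P = (1, 2)


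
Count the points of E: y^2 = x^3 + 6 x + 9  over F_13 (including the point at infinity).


For each x in F_13, count y with y^2 = x^3 + 6 x + 9 mod 13:
  x = 0: RHS = 9, y in [3, 10]  -> 2 point(s)
  x = 1: RHS = 3, y in [4, 9]  -> 2 point(s)
  x = 2: RHS = 3, y in [4, 9]  -> 2 point(s)
  x = 6: RHS = 1, y in [1, 12]  -> 2 point(s)
  x = 7: RHS = 4, y in [2, 11]  -> 2 point(s)
  x = 8: RHS = 10, y in [6, 7]  -> 2 point(s)
  x = 9: RHS = 12, y in [5, 8]  -> 2 point(s)
  x = 10: RHS = 3, y in [4, 9]  -> 2 point(s)
Affine points: 16. Add the point at infinity: total = 17.

#E(F_13) = 17


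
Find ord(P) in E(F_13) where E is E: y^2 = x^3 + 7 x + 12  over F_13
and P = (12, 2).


Compute successive multiples of P until we hit O:
  1P = (12, 2)
  2P = (5, 9)
  3P = (10, 9)
  4P = (0, 8)
  5P = (11, 4)
  6P = (7, 1)
  7P = (6, 7)
  8P = (4, 0)
  ... (continuing to 16P)
  16P = O

ord(P) = 16


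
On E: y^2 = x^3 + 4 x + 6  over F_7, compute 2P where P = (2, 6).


Doubling: s = (3 x1^2 + a) / (2 y1)
s = (3*2^2 + 4) / (2*6) mod 7 = 6
x3 = s^2 - 2 x1 mod 7 = 6^2 - 2*2 = 4
y3 = s (x1 - x3) - y1 mod 7 = 6 * (2 - 4) - 6 = 3

2P = (4, 3)


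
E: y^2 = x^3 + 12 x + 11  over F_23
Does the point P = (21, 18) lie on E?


Check whether y^2 = x^3 + 12 x + 11 (mod 23) for (x, y) = (21, 18).
LHS: y^2 = 18^2 mod 23 = 2
RHS: x^3 + 12 x + 11 = 21^3 + 12*21 + 11 mod 23 = 2
LHS = RHS

Yes, on the curve


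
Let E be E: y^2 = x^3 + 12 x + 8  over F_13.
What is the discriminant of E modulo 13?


4 a^3 + 27 b^2 = 4*12^3 + 27*8^2 = 6912 + 1728 = 8640
Delta = -16 * (8640) = -138240
Delta mod 13 = 2

Delta = 2 (mod 13)


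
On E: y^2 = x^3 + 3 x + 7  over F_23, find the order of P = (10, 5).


Compute successive multiples of P until we hit O:
  1P = (10, 5)
  2P = (5, 20)
  3P = (17, 16)
  4P = (21, 4)
  5P = (19, 0)
  6P = (21, 19)
  7P = (17, 7)
  8P = (5, 3)
  ... (continuing to 10P)
  10P = O

ord(P) = 10


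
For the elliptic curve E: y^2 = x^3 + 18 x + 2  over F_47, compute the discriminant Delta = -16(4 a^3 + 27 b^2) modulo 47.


4 a^3 + 27 b^2 = 4*18^3 + 27*2^2 = 23328 + 108 = 23436
Delta = -16 * (23436) = -374976
Delta mod 47 = 37

Delta = 37 (mod 47)


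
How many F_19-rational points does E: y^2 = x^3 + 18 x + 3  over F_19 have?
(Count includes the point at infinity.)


For each x in F_19, count y with y^2 = x^3 + 18 x + 3 mod 19:
  x = 2: RHS = 9, y in [3, 16]  -> 2 point(s)
  x = 4: RHS = 6, y in [5, 14]  -> 2 point(s)
  x = 5: RHS = 9, y in [3, 16]  -> 2 point(s)
  x = 6: RHS = 4, y in [2, 17]  -> 2 point(s)
  x = 7: RHS = 16, y in [4, 15]  -> 2 point(s)
  x = 9: RHS = 1, y in [1, 18]  -> 2 point(s)
  x = 10: RHS = 5, y in [9, 10]  -> 2 point(s)
  x = 12: RHS = 9, y in [3, 16]  -> 2 point(s)
  x = 14: RHS = 16, y in [4, 15]  -> 2 point(s)
  x = 15: RHS = 0, y in [0]  -> 1 point(s)
  x = 16: RHS = 17, y in [6, 13]  -> 2 point(s)
  x = 17: RHS = 16, y in [4, 15]  -> 2 point(s)
Affine points: 23. Add the point at infinity: total = 24.

#E(F_19) = 24


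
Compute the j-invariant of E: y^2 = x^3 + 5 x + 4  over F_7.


Delta = -16(4 a^3 + 27 b^2) mod 7 = 5
-1728 * (4 a)^3 = -1728 * (4*5)^3 mod 7 = 6
j = 6 * 5^(-1) mod 7 = 4

j = 4 (mod 7)


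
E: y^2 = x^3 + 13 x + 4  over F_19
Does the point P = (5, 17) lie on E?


Check whether y^2 = x^3 + 13 x + 4 (mod 19) for (x, y) = (5, 17).
LHS: y^2 = 17^2 mod 19 = 4
RHS: x^3 + 13 x + 4 = 5^3 + 13*5 + 4 mod 19 = 4
LHS = RHS

Yes, on the curve


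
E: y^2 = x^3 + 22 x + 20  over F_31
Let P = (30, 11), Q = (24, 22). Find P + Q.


P != Q, so use the chord formula.
s = (y2 - y1) / (x2 - x1) = (11) / (25) mod 31 = 24
x3 = s^2 - x1 - x2 mod 31 = 24^2 - 30 - 24 = 26
y3 = s (x1 - x3) - y1 mod 31 = 24 * (30 - 26) - 11 = 23

P + Q = (26, 23)


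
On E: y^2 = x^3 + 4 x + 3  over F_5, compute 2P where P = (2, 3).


k = 2 = 10_2 (binary, LSB first: 01)
Double-and-add from P = (2, 3):
  bit 0 = 0: acc unchanged = O
  bit 1 = 1: acc = O + (2, 2) = (2, 2)

2P = (2, 2)


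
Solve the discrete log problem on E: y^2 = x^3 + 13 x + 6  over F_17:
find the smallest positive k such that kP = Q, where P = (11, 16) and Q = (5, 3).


Enumerate multiples of P until we hit Q = (5, 3):
  1P = (11, 16)
  2P = (13, 3)
  3P = (14, 12)
  4P = (7, 7)
  5P = (3, 2)
  6P = (5, 3)
Match found at i = 6.

k = 6


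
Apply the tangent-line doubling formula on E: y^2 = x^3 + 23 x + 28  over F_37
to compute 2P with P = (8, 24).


Doubling: s = (3 x1^2 + a) / (2 y1)
s = (3*8^2 + 23) / (2*24) mod 37 = 33
x3 = s^2 - 2 x1 mod 37 = 33^2 - 2*8 = 0
y3 = s (x1 - x3) - y1 mod 37 = 33 * (8 - 0) - 24 = 18

2P = (0, 18)


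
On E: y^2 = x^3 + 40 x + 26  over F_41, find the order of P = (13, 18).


Compute successive multiples of P until we hit O:
  1P = (13, 18)
  2P = (13, 23)
  3P = O

ord(P) = 3


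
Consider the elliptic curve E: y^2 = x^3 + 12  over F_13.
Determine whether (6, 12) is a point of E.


Check whether y^2 = x^3 + 0 x + 12 (mod 13) for (x, y) = (6, 12).
LHS: y^2 = 12^2 mod 13 = 1
RHS: x^3 + 0 x + 12 = 6^3 + 0*6 + 12 mod 13 = 7
LHS != RHS

No, not on the curve


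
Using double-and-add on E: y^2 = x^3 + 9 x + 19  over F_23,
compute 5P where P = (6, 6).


k = 5 = 101_2 (binary, LSB first: 101)
Double-and-add from P = (6, 6):
  bit 0 = 1: acc = O + (6, 6) = (6, 6)
  bit 1 = 0: acc unchanged = (6, 6)
  bit 2 = 1: acc = (6, 6) + (1, 12) = (11, 0)

5P = (11, 0)


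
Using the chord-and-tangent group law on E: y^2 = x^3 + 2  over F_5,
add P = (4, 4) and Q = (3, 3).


P != Q, so use the chord formula.
s = (y2 - y1) / (x2 - x1) = (4) / (4) mod 5 = 1
x3 = s^2 - x1 - x2 mod 5 = 1^2 - 4 - 3 = 4
y3 = s (x1 - x3) - y1 mod 5 = 1 * (4 - 4) - 4 = 1

P + Q = (4, 1)


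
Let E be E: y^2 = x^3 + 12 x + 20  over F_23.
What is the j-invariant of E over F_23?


Delta = -16(4 a^3 + 27 b^2) mod 23 = 14
-1728 * (4 a)^3 = -1728 * (4*12)^3 mod 23 = 22
j = 22 * 14^(-1) mod 23 = 18

j = 18 (mod 23)


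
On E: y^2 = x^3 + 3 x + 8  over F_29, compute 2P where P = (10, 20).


Doubling: s = (3 x1^2 + a) / (2 y1)
s = (3*10^2 + 3) / (2*20) mod 29 = 17
x3 = s^2 - 2 x1 mod 29 = 17^2 - 2*10 = 8
y3 = s (x1 - x3) - y1 mod 29 = 17 * (10 - 8) - 20 = 14

2P = (8, 14)


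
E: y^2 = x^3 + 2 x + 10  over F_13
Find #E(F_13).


For each x in F_13, count y with y^2 = x^3 + 2 x + 10 mod 13:
  x = 0: RHS = 10, y in [6, 7]  -> 2 point(s)
  x = 1: RHS = 0, y in [0]  -> 1 point(s)
  x = 2: RHS = 9, y in [3, 10]  -> 2 point(s)
  x = 3: RHS = 4, y in [2, 11]  -> 2 point(s)
  x = 4: RHS = 4, y in [2, 11]  -> 2 point(s)
  x = 6: RHS = 4, y in [2, 11]  -> 2 point(s)
  x = 7: RHS = 3, y in [4, 9]  -> 2 point(s)
  x = 9: RHS = 3, y in [4, 9]  -> 2 point(s)
  x = 10: RHS = 3, y in [4, 9]  -> 2 point(s)
Affine points: 17. Add the point at infinity: total = 18.

#E(F_13) = 18


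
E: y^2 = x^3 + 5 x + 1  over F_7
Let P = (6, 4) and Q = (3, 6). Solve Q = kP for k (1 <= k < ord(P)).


Enumerate multiples of P until we hit Q = (3, 6):
  1P = (6, 4)
  2P = (3, 6)
Match found at i = 2.

k = 2


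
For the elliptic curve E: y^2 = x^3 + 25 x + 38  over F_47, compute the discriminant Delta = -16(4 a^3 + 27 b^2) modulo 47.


4 a^3 + 27 b^2 = 4*25^3 + 27*38^2 = 62500 + 38988 = 101488
Delta = -16 * (101488) = -1623808
Delta mod 47 = 42

Delta = 42 (mod 47)


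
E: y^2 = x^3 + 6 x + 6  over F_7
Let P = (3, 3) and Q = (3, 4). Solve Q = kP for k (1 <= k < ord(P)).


Enumerate multiples of P until we hit Q = (3, 4):
  1P = (3, 3)
  2P = (5, 0)
  3P = (3, 4)
Match found at i = 3.

k = 3


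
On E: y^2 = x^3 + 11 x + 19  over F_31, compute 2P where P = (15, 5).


Doubling: s = (3 x1^2 + a) / (2 y1)
s = (3*15^2 + 11) / (2*5) mod 31 = 19
x3 = s^2 - 2 x1 mod 31 = 19^2 - 2*15 = 21
y3 = s (x1 - x3) - y1 mod 31 = 19 * (15 - 21) - 5 = 5

2P = (21, 5)


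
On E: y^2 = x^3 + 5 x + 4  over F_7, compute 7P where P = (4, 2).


k = 7 = 111_2 (binary, LSB first: 111)
Double-and-add from P = (4, 2):
  bit 0 = 1: acc = O + (4, 2) = (4, 2)
  bit 1 = 1: acc = (4, 2) + (0, 2) = (3, 5)
  bit 2 = 1: acc = (3, 5) + (2, 6) = (3, 2)

7P = (3, 2)


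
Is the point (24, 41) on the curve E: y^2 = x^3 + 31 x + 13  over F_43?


Check whether y^2 = x^3 + 31 x + 13 (mod 43) for (x, y) = (24, 41).
LHS: y^2 = 41^2 mod 43 = 4
RHS: x^3 + 31 x + 13 = 24^3 + 31*24 + 13 mod 43 = 4
LHS = RHS

Yes, on the curve


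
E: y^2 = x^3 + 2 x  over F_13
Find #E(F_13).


For each x in F_13, count y with y^2 = x^3 + 2 x + 0 mod 13:
  x = 0: RHS = 0, y in [0]  -> 1 point(s)
  x = 1: RHS = 3, y in [4, 9]  -> 2 point(s)
  x = 2: RHS = 12, y in [5, 8]  -> 2 point(s)
  x = 11: RHS = 1, y in [1, 12]  -> 2 point(s)
  x = 12: RHS = 10, y in [6, 7]  -> 2 point(s)
Affine points: 9. Add the point at infinity: total = 10.

#E(F_13) = 10


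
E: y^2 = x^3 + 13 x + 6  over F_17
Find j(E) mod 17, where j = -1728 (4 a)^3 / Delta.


Delta = -16(4 a^3 + 27 b^2) mod 17 = 2
-1728 * (4 a)^3 = -1728 * (4*13)^3 mod 17 = 6
j = 6 * 2^(-1) mod 17 = 3

j = 3 (mod 17)


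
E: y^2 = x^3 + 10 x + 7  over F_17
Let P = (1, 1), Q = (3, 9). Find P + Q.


P != Q, so use the chord formula.
s = (y2 - y1) / (x2 - x1) = (8) / (2) mod 17 = 4
x3 = s^2 - x1 - x2 mod 17 = 4^2 - 1 - 3 = 12
y3 = s (x1 - x3) - y1 mod 17 = 4 * (1 - 12) - 1 = 6

P + Q = (12, 6)


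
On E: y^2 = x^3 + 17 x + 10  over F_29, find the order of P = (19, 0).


Compute successive multiples of P until we hit O:
  1P = (19, 0)
  2P = O

ord(P) = 2


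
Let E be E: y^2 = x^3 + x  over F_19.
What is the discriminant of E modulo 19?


4 a^3 + 27 b^2 = 4*1^3 + 27*0^2 = 4 + 0 = 4
Delta = -16 * (4) = -64
Delta mod 19 = 12

Delta = 12 (mod 19)


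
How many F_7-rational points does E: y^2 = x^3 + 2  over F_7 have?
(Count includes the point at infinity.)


For each x in F_7, count y with y^2 = x^3 + 0 x + 2 mod 7:
  x = 0: RHS = 2, y in [3, 4]  -> 2 point(s)
  x = 3: RHS = 1, y in [1, 6]  -> 2 point(s)
  x = 5: RHS = 1, y in [1, 6]  -> 2 point(s)
  x = 6: RHS = 1, y in [1, 6]  -> 2 point(s)
Affine points: 8. Add the point at infinity: total = 9.

#E(F_7) = 9


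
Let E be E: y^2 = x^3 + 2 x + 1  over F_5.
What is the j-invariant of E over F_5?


Delta = -16(4 a^3 + 27 b^2) mod 5 = 1
-1728 * (4 a)^3 = -1728 * (4*2)^3 mod 5 = 4
j = 4 * 1^(-1) mod 5 = 4

j = 4 (mod 5)


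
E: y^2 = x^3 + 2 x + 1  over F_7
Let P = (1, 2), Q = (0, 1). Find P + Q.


P != Q, so use the chord formula.
s = (y2 - y1) / (x2 - x1) = (6) / (6) mod 7 = 1
x3 = s^2 - x1 - x2 mod 7 = 1^2 - 1 - 0 = 0
y3 = s (x1 - x3) - y1 mod 7 = 1 * (1 - 0) - 2 = 6

P + Q = (0, 6)


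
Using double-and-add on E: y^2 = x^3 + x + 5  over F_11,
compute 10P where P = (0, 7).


k = 10 = 1010_2 (binary, LSB first: 0101)
Double-and-add from P = (0, 7):
  bit 0 = 0: acc unchanged = O
  bit 1 = 1: acc = O + (5, 6) = (5, 6)
  bit 2 = 0: acc unchanged = (5, 6)
  bit 3 = 1: acc = (5, 6) + (10, 5) = (0, 4)

10P = (0, 4)


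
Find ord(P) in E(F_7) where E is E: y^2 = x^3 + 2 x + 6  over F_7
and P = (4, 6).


Compute successive multiples of P until we hit O:
  1P = (4, 6)
  2P = (1, 3)
  3P = (3, 2)
  4P = (2, 2)
  5P = (5, 6)
  6P = (5, 1)
  7P = (2, 5)
  8P = (3, 5)
  ... (continuing to 11P)
  11P = O

ord(P) = 11


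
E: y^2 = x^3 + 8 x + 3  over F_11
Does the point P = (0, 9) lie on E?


Check whether y^2 = x^3 + 8 x + 3 (mod 11) for (x, y) = (0, 9).
LHS: y^2 = 9^2 mod 11 = 4
RHS: x^3 + 8 x + 3 = 0^3 + 8*0 + 3 mod 11 = 3
LHS != RHS

No, not on the curve


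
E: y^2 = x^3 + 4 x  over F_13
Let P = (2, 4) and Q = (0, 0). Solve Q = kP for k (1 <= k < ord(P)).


Enumerate multiples of P until we hit Q = (0, 0):
  1P = (2, 4)
  2P = (0, 0)
Match found at i = 2.

k = 2


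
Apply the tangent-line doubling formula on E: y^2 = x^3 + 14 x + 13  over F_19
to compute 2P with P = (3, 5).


Doubling: s = (3 x1^2 + a) / (2 y1)
s = (3*3^2 + 14) / (2*5) mod 19 = 6
x3 = s^2 - 2 x1 mod 19 = 6^2 - 2*3 = 11
y3 = s (x1 - x3) - y1 mod 19 = 6 * (3 - 11) - 5 = 4

2P = (11, 4)


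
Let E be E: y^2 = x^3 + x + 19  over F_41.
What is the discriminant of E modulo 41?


4 a^3 + 27 b^2 = 4*1^3 + 27*19^2 = 4 + 9747 = 9751
Delta = -16 * (9751) = -156016
Delta mod 41 = 30

Delta = 30 (mod 41)


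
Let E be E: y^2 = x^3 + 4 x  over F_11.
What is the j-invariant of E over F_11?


Delta = -16(4 a^3 + 27 b^2) mod 11 = 7
-1728 * (4 a)^3 = -1728 * (4*4)^3 mod 11 = 7
j = 7 * 7^(-1) mod 11 = 1

j = 1 (mod 11)


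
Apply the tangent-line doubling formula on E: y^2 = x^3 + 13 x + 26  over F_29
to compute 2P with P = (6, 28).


Doubling: s = (3 x1^2 + a) / (2 y1)
s = (3*6^2 + 13) / (2*28) mod 29 = 12
x3 = s^2 - 2 x1 mod 29 = 12^2 - 2*6 = 16
y3 = s (x1 - x3) - y1 mod 29 = 12 * (6 - 16) - 28 = 26

2P = (16, 26)


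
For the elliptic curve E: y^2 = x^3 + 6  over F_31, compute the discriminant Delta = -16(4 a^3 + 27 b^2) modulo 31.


4 a^3 + 27 b^2 = 4*0^3 + 27*6^2 = 0 + 972 = 972
Delta = -16 * (972) = -15552
Delta mod 31 = 10

Delta = 10 (mod 31)


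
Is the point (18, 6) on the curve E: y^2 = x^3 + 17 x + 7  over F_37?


Check whether y^2 = x^3 + 17 x + 7 (mod 37) for (x, y) = (18, 6).
LHS: y^2 = 6^2 mod 37 = 36
RHS: x^3 + 17 x + 7 = 18^3 + 17*18 + 7 mod 37 = 3
LHS != RHS

No, not on the curve


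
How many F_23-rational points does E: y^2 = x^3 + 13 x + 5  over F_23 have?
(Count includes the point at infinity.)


For each x in F_23, count y with y^2 = x^3 + 13 x + 5 mod 23:
  x = 2: RHS = 16, y in [4, 19]  -> 2 point(s)
  x = 3: RHS = 2, y in [5, 18]  -> 2 point(s)
  x = 4: RHS = 6, y in [11, 12]  -> 2 point(s)
  x = 6: RHS = 0, y in [0]  -> 1 point(s)
  x = 7: RHS = 2, y in [5, 18]  -> 2 point(s)
  x = 8: RHS = 0, y in [0]  -> 1 point(s)
  x = 9: RHS = 0, y in [0]  -> 1 point(s)
  x = 10: RHS = 8, y in [10, 13]  -> 2 point(s)
  x = 12: RHS = 3, y in [7, 16]  -> 2 point(s)
  x = 13: RHS = 2, y in [5, 18]  -> 2 point(s)
  x = 16: RHS = 8, y in [10, 13]  -> 2 point(s)
  x = 19: RHS = 4, y in [2, 21]  -> 2 point(s)
  x = 20: RHS = 8, y in [10, 13]  -> 2 point(s)
Affine points: 23. Add the point at infinity: total = 24.

#E(F_23) = 24


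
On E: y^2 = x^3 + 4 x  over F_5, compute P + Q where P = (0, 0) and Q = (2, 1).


P != Q, so use the chord formula.
s = (y2 - y1) / (x2 - x1) = (1) / (2) mod 5 = 3
x3 = s^2 - x1 - x2 mod 5 = 3^2 - 0 - 2 = 2
y3 = s (x1 - x3) - y1 mod 5 = 3 * (0 - 2) - 0 = 4

P + Q = (2, 4)


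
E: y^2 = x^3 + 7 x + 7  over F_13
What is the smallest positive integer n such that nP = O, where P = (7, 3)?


Compute successive multiples of P until we hit O:
  1P = (7, 3)
  2P = (2, 4)
  3P = (3, 4)
  4P = (12, 8)
  5P = (8, 9)
  6P = (8, 4)
  7P = (12, 5)
  8P = (3, 9)
  ... (continuing to 11P)
  11P = O

ord(P) = 11


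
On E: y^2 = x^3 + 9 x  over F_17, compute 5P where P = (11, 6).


k = 5 = 101_2 (binary, LSB first: 101)
Double-and-add from P = (11, 6):
  bit 0 = 1: acc = O + (11, 6) = (11, 6)
  bit 1 = 0: acc unchanged = (11, 6)
  bit 2 = 1: acc = (11, 6) + (13, 11) = (12, 0)

5P = (12, 0)


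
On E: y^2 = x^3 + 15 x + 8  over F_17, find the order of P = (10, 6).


Compute successive multiples of P until we hit O:
  1P = (10, 6)
  2P = (5, 2)
  3P = (4, 9)
  4P = (16, 14)
  5P = (6, 5)
  6P = (0, 5)
  7P = (15, 2)
  8P = (11, 5)
  ... (continuing to 19P)
  19P = O

ord(P) = 19


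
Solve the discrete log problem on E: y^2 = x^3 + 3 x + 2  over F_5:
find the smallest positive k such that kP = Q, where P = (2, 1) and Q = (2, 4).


Enumerate multiples of P until we hit Q = (2, 4):
  1P = (2, 1)
  2P = (1, 4)
  3P = (1, 1)
  4P = (2, 4)
Match found at i = 4.

k = 4


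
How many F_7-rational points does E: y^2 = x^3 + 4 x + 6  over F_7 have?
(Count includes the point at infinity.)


For each x in F_7, count y with y^2 = x^3 + 4 x + 6 mod 7:
  x = 1: RHS = 4, y in [2, 5]  -> 2 point(s)
  x = 2: RHS = 1, y in [1, 6]  -> 2 point(s)
  x = 4: RHS = 2, y in [3, 4]  -> 2 point(s)
  x = 5: RHS = 4, y in [2, 5]  -> 2 point(s)
  x = 6: RHS = 1, y in [1, 6]  -> 2 point(s)
Affine points: 10. Add the point at infinity: total = 11.

#E(F_7) = 11


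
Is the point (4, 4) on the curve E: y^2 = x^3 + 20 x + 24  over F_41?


Check whether y^2 = x^3 + 20 x + 24 (mod 41) for (x, y) = (4, 4).
LHS: y^2 = 4^2 mod 41 = 16
RHS: x^3 + 20 x + 24 = 4^3 + 20*4 + 24 mod 41 = 4
LHS != RHS

No, not on the curve


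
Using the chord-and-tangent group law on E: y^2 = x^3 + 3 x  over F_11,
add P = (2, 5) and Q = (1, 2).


P != Q, so use the chord formula.
s = (y2 - y1) / (x2 - x1) = (8) / (10) mod 11 = 3
x3 = s^2 - x1 - x2 mod 11 = 3^2 - 2 - 1 = 6
y3 = s (x1 - x3) - y1 mod 11 = 3 * (2 - 6) - 5 = 5

P + Q = (6, 5)


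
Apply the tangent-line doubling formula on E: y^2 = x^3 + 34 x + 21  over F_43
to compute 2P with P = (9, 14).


Doubling: s = (3 x1^2 + a) / (2 y1)
s = (3*9^2 + 34) / (2*14) mod 43 = 36
x3 = s^2 - 2 x1 mod 43 = 36^2 - 2*9 = 31
y3 = s (x1 - x3) - y1 mod 43 = 36 * (9 - 31) - 14 = 11

2P = (31, 11)


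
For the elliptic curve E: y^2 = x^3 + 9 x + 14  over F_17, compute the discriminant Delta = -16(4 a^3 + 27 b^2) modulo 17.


4 a^3 + 27 b^2 = 4*9^3 + 27*14^2 = 2916 + 5292 = 8208
Delta = -16 * (8208) = -131328
Delta mod 17 = 14

Delta = 14 (mod 17)


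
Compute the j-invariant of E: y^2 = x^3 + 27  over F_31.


Delta = -16(4 a^3 + 27 b^2) mod 31 = 1
-1728 * (4 a)^3 = -1728 * (4*0)^3 mod 31 = 0
j = 0 * 1^(-1) mod 31 = 0

j = 0 (mod 31)


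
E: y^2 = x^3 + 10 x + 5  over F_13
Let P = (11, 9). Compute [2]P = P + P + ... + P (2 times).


k = 2 = 10_2 (binary, LSB first: 01)
Double-and-add from P = (11, 9):
  bit 0 = 0: acc unchanged = O
  bit 1 = 1: acc = O + (1, 9) = (1, 9)

2P = (1, 9)


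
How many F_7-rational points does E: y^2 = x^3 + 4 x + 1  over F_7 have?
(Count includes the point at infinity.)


For each x in F_7, count y with y^2 = x^3 + 4 x + 1 mod 7:
  x = 0: RHS = 1, y in [1, 6]  -> 2 point(s)
  x = 4: RHS = 4, y in [2, 5]  -> 2 point(s)
Affine points: 4. Add the point at infinity: total = 5.

#E(F_7) = 5


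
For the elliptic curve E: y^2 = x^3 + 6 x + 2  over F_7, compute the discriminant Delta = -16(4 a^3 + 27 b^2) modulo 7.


4 a^3 + 27 b^2 = 4*6^3 + 27*2^2 = 864 + 108 = 972
Delta = -16 * (972) = -15552
Delta mod 7 = 2

Delta = 2 (mod 7)


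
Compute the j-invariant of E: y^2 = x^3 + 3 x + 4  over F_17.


Delta = -16(4 a^3 + 27 b^2) mod 17 = 13
-1728 * (4 a)^3 = -1728 * (4*3)^3 mod 17 = 15
j = 15 * 13^(-1) mod 17 = 9

j = 9 (mod 17)


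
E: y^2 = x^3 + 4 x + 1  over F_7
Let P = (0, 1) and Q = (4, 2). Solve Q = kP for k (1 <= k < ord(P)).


Enumerate multiples of P until we hit Q = (4, 2):
  1P = (0, 1)
  2P = (4, 5)
  3P = (4, 2)
Match found at i = 3.

k = 3


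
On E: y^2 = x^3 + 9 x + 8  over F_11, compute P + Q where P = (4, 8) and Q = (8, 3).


P != Q, so use the chord formula.
s = (y2 - y1) / (x2 - x1) = (6) / (4) mod 11 = 7
x3 = s^2 - x1 - x2 mod 11 = 7^2 - 4 - 8 = 4
y3 = s (x1 - x3) - y1 mod 11 = 7 * (4 - 4) - 8 = 3

P + Q = (4, 3)


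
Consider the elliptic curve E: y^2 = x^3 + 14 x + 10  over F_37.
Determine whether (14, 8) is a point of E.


Check whether y^2 = x^3 + 14 x + 10 (mod 37) for (x, y) = (14, 8).
LHS: y^2 = 8^2 mod 37 = 27
RHS: x^3 + 14 x + 10 = 14^3 + 14*14 + 10 mod 37 = 27
LHS = RHS

Yes, on the curve


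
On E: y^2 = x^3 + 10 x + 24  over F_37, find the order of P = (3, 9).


Compute successive multiples of P until we hit O:
  1P = (3, 9)
  2P = (31, 28)
  3P = (7, 20)
  4P = (23, 10)
  5P = (32, 21)
  6P = (32, 16)
  7P = (23, 27)
  8P = (7, 17)
  ... (continuing to 11P)
  11P = O

ord(P) = 11


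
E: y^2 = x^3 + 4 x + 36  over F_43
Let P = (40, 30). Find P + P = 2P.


Doubling: s = (3 x1^2 + a) / (2 y1)
s = (3*40^2 + 4) / (2*30) mod 43 = 17
x3 = s^2 - 2 x1 mod 43 = 17^2 - 2*40 = 37
y3 = s (x1 - x3) - y1 mod 43 = 17 * (40 - 37) - 30 = 21

2P = (37, 21)


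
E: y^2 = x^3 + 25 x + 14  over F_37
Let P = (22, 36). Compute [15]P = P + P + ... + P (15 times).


k = 15 = 1111_2 (binary, LSB first: 1111)
Double-and-add from P = (22, 36):
  bit 0 = 1: acc = O + (22, 36) = (22, 36)
  bit 1 = 1: acc = (22, 36) + (23, 18) = (20, 2)
  bit 2 = 1: acc = (20, 2) + (25, 24) = (1, 15)
  bit 3 = 1: acc = (1, 15) + (15, 8) = (12, 9)

15P = (12, 9)


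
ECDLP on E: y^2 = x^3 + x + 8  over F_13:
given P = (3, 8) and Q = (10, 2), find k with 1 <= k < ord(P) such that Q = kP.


Enumerate multiples of P until we hit Q = (10, 2):
  1P = (3, 8)
  2P = (6, 3)
  3P = (1, 6)
  4P = (10, 11)
  5P = (10, 2)
Match found at i = 5.

k = 5


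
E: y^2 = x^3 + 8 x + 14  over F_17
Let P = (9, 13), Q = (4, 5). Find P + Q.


P != Q, so use the chord formula.
s = (y2 - y1) / (x2 - x1) = (9) / (12) mod 17 = 5
x3 = s^2 - x1 - x2 mod 17 = 5^2 - 9 - 4 = 12
y3 = s (x1 - x3) - y1 mod 17 = 5 * (9 - 12) - 13 = 6

P + Q = (12, 6)


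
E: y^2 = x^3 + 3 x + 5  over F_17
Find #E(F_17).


For each x in F_17, count y with y^2 = x^3 + 3 x + 5 mod 17:
  x = 1: RHS = 9, y in [3, 14]  -> 2 point(s)
  x = 2: RHS = 2, y in [6, 11]  -> 2 point(s)
  x = 4: RHS = 13, y in [8, 9]  -> 2 point(s)
  x = 5: RHS = 9, y in [3, 14]  -> 2 point(s)
  x = 6: RHS = 1, y in [1, 16]  -> 2 point(s)
  x = 9: RHS = 13, y in [8, 9]  -> 2 point(s)
  x = 10: RHS = 15, y in [7, 10]  -> 2 point(s)
  x = 11: RHS = 9, y in [3, 14]  -> 2 point(s)
  x = 12: RHS = 1, y in [1, 16]  -> 2 point(s)
  x = 15: RHS = 8, y in [5, 12]  -> 2 point(s)
  x = 16: RHS = 1, y in [1, 16]  -> 2 point(s)
Affine points: 22. Add the point at infinity: total = 23.

#E(F_17) = 23


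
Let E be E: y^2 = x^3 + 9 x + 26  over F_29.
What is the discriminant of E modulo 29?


4 a^3 + 27 b^2 = 4*9^3 + 27*26^2 = 2916 + 18252 = 21168
Delta = -16 * (21168) = -338688
Delta mod 29 = 3

Delta = 3 (mod 29)


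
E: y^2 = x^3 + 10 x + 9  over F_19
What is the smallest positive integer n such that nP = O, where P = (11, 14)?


Compute successive multiples of P until we hit O:
  1P = (11, 14)
  2P = (3, 3)
  3P = (6, 0)
  4P = (3, 16)
  5P = (11, 5)
  6P = O

ord(P) = 6


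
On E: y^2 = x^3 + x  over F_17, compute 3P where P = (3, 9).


k = 3 = 11_2 (binary, LSB first: 11)
Double-and-add from P = (3, 9):
  bit 0 = 1: acc = O + (3, 9) = (3, 9)
  bit 1 = 1: acc = (3, 9) + (13, 0) = (3, 8)

3P = (3, 8)


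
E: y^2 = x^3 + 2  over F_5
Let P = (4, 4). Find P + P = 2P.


Doubling: s = (3 x1^2 + a) / (2 y1)
s = (3*4^2 + 0) / (2*4) mod 5 = 1
x3 = s^2 - 2 x1 mod 5 = 1^2 - 2*4 = 3
y3 = s (x1 - x3) - y1 mod 5 = 1 * (4 - 3) - 4 = 2

2P = (3, 2)


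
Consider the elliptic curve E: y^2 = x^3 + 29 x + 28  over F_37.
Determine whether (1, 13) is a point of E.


Check whether y^2 = x^3 + 29 x + 28 (mod 37) for (x, y) = (1, 13).
LHS: y^2 = 13^2 mod 37 = 21
RHS: x^3 + 29 x + 28 = 1^3 + 29*1 + 28 mod 37 = 21
LHS = RHS

Yes, on the curve


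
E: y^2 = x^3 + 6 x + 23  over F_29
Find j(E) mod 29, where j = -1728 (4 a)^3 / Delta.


Delta = -16(4 a^3 + 27 b^2) mod 29 = 1
-1728 * (4 a)^3 = -1728 * (4*6)^3 mod 29 = 8
j = 8 * 1^(-1) mod 29 = 8

j = 8 (mod 29)


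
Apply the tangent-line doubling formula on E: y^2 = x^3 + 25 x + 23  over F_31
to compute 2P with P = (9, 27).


Doubling: s = (3 x1^2 + a) / (2 y1)
s = (3*9^2 + 25) / (2*27) mod 31 = 13
x3 = s^2 - 2 x1 mod 31 = 13^2 - 2*9 = 27
y3 = s (x1 - x3) - y1 mod 31 = 13 * (9 - 27) - 27 = 18

2P = (27, 18)


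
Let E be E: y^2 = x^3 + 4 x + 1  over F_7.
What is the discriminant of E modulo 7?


4 a^3 + 27 b^2 = 4*4^3 + 27*1^2 = 256 + 27 = 283
Delta = -16 * (283) = -4528
Delta mod 7 = 1

Delta = 1 (mod 7)


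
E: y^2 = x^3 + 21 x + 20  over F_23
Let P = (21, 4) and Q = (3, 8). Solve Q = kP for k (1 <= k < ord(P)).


Enumerate multiples of P until we hit Q = (3, 8):
  1P = (21, 4)
  2P = (7, 2)
  3P = (3, 15)
  4P = (2, 1)
  5P = (2, 22)
  6P = (3, 8)
Match found at i = 6.

k = 6


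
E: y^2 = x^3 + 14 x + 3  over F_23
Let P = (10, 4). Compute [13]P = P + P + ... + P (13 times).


k = 13 = 1101_2 (binary, LSB first: 1011)
Double-and-add from P = (10, 4):
  bit 0 = 1: acc = O + (10, 4) = (10, 4)
  bit 1 = 0: acc unchanged = (10, 4)
  bit 2 = 1: acc = (10, 4) + (0, 16) = (8, 12)
  bit 3 = 1: acc = (8, 12) + (1, 8) = (4, 10)

13P = (4, 10)


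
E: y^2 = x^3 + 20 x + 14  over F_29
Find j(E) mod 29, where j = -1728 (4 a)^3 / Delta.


Delta = -16(4 a^3 + 27 b^2) mod 29 = 3
-1728 * (4 a)^3 = -1728 * (4*20)^3 mod 29 = 2
j = 2 * 3^(-1) mod 29 = 20

j = 20 (mod 29)


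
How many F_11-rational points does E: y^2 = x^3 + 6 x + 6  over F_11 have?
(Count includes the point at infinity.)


For each x in F_11, count y with y^2 = x^3 + 6 x + 6 mod 11:
  x = 2: RHS = 4, y in [2, 9]  -> 2 point(s)
  x = 6: RHS = 5, y in [4, 7]  -> 2 point(s)
  x = 8: RHS = 5, y in [4, 7]  -> 2 point(s)
Affine points: 6. Add the point at infinity: total = 7.

#E(F_11) = 7


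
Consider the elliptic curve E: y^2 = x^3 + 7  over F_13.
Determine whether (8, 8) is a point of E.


Check whether y^2 = x^3 + 0 x + 7 (mod 13) for (x, y) = (8, 8).
LHS: y^2 = 8^2 mod 13 = 12
RHS: x^3 + 0 x + 7 = 8^3 + 0*8 + 7 mod 13 = 12
LHS = RHS

Yes, on the curve


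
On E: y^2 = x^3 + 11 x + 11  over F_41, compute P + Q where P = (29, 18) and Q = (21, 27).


P != Q, so use the chord formula.
s = (y2 - y1) / (x2 - x1) = (9) / (33) mod 41 = 4
x3 = s^2 - x1 - x2 mod 41 = 4^2 - 29 - 21 = 7
y3 = s (x1 - x3) - y1 mod 41 = 4 * (29 - 7) - 18 = 29

P + Q = (7, 29)


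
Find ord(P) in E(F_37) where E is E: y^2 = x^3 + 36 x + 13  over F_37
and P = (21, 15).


Compute successive multiples of P until we hit O:
  1P = (21, 15)
  2P = (28, 12)
  3P = (35, 28)
  4P = (30, 11)
  5P = (20, 1)
  6P = (7, 33)
  7P = (25, 6)
  8P = (3, 0)
  ... (continuing to 16P)
  16P = O

ord(P) = 16


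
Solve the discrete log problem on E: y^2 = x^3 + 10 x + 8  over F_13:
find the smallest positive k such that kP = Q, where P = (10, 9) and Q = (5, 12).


Enumerate multiples of P until we hit Q = (5, 12):
  1P = (10, 9)
  2P = (2, 6)
  3P = (5, 1)
  4P = (12, 6)
  5P = (3, 0)
  6P = (12, 7)
  7P = (5, 12)
Match found at i = 7.

k = 7


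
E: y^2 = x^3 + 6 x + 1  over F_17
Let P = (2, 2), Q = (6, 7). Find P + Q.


P != Q, so use the chord formula.
s = (y2 - y1) / (x2 - x1) = (5) / (4) mod 17 = 14
x3 = s^2 - x1 - x2 mod 17 = 14^2 - 2 - 6 = 1
y3 = s (x1 - x3) - y1 mod 17 = 14 * (2 - 1) - 2 = 12

P + Q = (1, 12)


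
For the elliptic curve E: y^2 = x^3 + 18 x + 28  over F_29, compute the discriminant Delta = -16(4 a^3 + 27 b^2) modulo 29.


4 a^3 + 27 b^2 = 4*18^3 + 27*28^2 = 23328 + 21168 = 44496
Delta = -16 * (44496) = -711936
Delta mod 29 = 14

Delta = 14 (mod 29)


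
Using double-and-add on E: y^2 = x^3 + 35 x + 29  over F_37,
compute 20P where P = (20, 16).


k = 20 = 10100_2 (binary, LSB first: 00101)
Double-and-add from P = (20, 16):
  bit 0 = 0: acc unchanged = O
  bit 1 = 0: acc unchanged = O
  bit 2 = 1: acc = O + (25, 29) = (25, 29)
  bit 3 = 0: acc unchanged = (25, 29)
  bit 4 = 1: acc = (25, 29) + (10, 11) = (36, 17)

20P = (36, 17)


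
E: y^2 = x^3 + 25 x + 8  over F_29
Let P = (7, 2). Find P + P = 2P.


Doubling: s = (3 x1^2 + a) / (2 y1)
s = (3*7^2 + 25) / (2*2) mod 29 = 14
x3 = s^2 - 2 x1 mod 29 = 14^2 - 2*7 = 8
y3 = s (x1 - x3) - y1 mod 29 = 14 * (7 - 8) - 2 = 13

2P = (8, 13)


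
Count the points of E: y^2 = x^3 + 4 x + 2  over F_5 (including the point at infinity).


For each x in F_5, count y with y^2 = x^3 + 4 x + 2 mod 5:
  x = 3: RHS = 1, y in [1, 4]  -> 2 point(s)
Affine points: 2. Add the point at infinity: total = 3.

#E(F_5) = 3


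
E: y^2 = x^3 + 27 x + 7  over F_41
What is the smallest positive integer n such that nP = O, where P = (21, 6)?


Compute successive multiples of P until we hit O:
  1P = (21, 6)
  2P = (17, 34)
  3P = (11, 6)
  4P = (9, 35)
  5P = (12, 3)
  6P = (40, 15)
  7P = (16, 5)
  8P = (27, 1)
  ... (continuing to 39P)
  39P = O

ord(P) = 39


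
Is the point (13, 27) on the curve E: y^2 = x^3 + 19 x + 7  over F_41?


Check whether y^2 = x^3 + 19 x + 7 (mod 41) for (x, y) = (13, 27).
LHS: y^2 = 27^2 mod 41 = 32
RHS: x^3 + 19 x + 7 = 13^3 + 19*13 + 7 mod 41 = 32
LHS = RHS

Yes, on the curve


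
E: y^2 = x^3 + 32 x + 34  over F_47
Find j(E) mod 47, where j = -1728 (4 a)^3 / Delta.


Delta = -16(4 a^3 + 27 b^2) mod 47 = 18
-1728 * (4 a)^3 = -1728 * (4*32)^3 mod 47 = 38
j = 38 * 18^(-1) mod 47 = 23

j = 23 (mod 47)


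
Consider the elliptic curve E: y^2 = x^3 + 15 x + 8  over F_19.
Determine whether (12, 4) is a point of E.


Check whether y^2 = x^3 + 15 x + 8 (mod 19) for (x, y) = (12, 4).
LHS: y^2 = 4^2 mod 19 = 16
RHS: x^3 + 15 x + 8 = 12^3 + 15*12 + 8 mod 19 = 16
LHS = RHS

Yes, on the curve


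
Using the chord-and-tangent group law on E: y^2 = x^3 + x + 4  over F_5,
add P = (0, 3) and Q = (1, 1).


P != Q, so use the chord formula.
s = (y2 - y1) / (x2 - x1) = (3) / (1) mod 5 = 3
x3 = s^2 - x1 - x2 mod 5 = 3^2 - 0 - 1 = 3
y3 = s (x1 - x3) - y1 mod 5 = 3 * (0 - 3) - 3 = 3

P + Q = (3, 3)


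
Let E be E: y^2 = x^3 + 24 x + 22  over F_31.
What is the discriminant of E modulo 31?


4 a^3 + 27 b^2 = 4*24^3 + 27*22^2 = 55296 + 13068 = 68364
Delta = -16 * (68364) = -1093824
Delta mod 31 = 11

Delta = 11 (mod 31)


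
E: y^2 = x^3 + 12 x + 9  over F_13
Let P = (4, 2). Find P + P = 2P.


Doubling: s = (3 x1^2 + a) / (2 y1)
s = (3*4^2 + 12) / (2*2) mod 13 = 2
x3 = s^2 - 2 x1 mod 13 = 2^2 - 2*4 = 9
y3 = s (x1 - x3) - y1 mod 13 = 2 * (4 - 9) - 2 = 1

2P = (9, 1)


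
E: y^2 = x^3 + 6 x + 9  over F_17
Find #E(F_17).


For each x in F_17, count y with y^2 = x^3 + 6 x + 9 mod 17:
  x = 0: RHS = 9, y in [3, 14]  -> 2 point(s)
  x = 1: RHS = 16, y in [4, 13]  -> 2 point(s)
  x = 8: RHS = 8, y in [5, 12]  -> 2 point(s)
  x = 10: RHS = 15, y in [7, 10]  -> 2 point(s)
  x = 14: RHS = 15, y in [7, 10]  -> 2 point(s)
  x = 16: RHS = 2, y in [6, 11]  -> 2 point(s)
Affine points: 12. Add the point at infinity: total = 13.

#E(F_17) = 13


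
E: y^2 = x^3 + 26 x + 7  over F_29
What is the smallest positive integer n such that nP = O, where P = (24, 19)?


Compute successive multiples of P until we hit O:
  1P = (24, 19)
  2P = (16, 16)
  3P = (5, 28)
  4P = (4, 28)
  5P = (2, 3)
  6P = (10, 7)
  7P = (20, 1)
  8P = (27, 11)
  ... (continuing to 17P)
  17P = O

ord(P) = 17


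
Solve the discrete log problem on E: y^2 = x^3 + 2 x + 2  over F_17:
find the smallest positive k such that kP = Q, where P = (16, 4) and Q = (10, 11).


Enumerate multiples of P until we hit Q = (10, 11):
  1P = (16, 4)
  2P = (0, 6)
  3P = (5, 1)
  4P = (9, 1)
  5P = (13, 7)
  6P = (6, 3)
  7P = (3, 16)
  8P = (7, 6)
  9P = (10, 6)
  10P = (10, 11)
Match found at i = 10.

k = 10


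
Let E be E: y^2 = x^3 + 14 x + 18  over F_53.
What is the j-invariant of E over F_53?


Delta = -16(4 a^3 + 27 b^2) mod 53 = 31
-1728 * (4 a)^3 = -1728 * (4*14)^3 mod 53 = 37
j = 37 * 31^(-1) mod 53 = 20

j = 20 (mod 53)


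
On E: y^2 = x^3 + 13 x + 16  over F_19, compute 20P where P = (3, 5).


k = 20 = 10100_2 (binary, LSB first: 00101)
Double-and-add from P = (3, 5):
  bit 0 = 0: acc unchanged = O
  bit 1 = 0: acc unchanged = O
  bit 2 = 1: acc = O + (0, 4) = (0, 4)
  bit 3 = 0: acc unchanged = (0, 4)
  bit 4 = 1: acc = (0, 4) + (17, 18) = (13, 11)

20P = (13, 11)


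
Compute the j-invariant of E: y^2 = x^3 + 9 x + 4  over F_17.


Delta = -16(4 a^3 + 27 b^2) mod 17 = 16
-1728 * (4 a)^3 = -1728 * (4*9)^3 mod 17 = 14
j = 14 * 16^(-1) mod 17 = 3

j = 3 (mod 17)


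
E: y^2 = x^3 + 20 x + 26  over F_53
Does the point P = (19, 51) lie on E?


Check whether y^2 = x^3 + 20 x + 26 (mod 53) for (x, y) = (19, 51).
LHS: y^2 = 51^2 mod 53 = 4
RHS: x^3 + 20 x + 26 = 19^3 + 20*19 + 26 mod 53 = 4
LHS = RHS

Yes, on the curve


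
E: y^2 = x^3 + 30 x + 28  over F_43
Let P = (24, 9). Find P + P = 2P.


Doubling: s = (3 x1^2 + a) / (2 y1)
s = (3*24^2 + 30) / (2*9) mod 43 = 26
x3 = s^2 - 2 x1 mod 43 = 26^2 - 2*24 = 26
y3 = s (x1 - x3) - y1 mod 43 = 26 * (24 - 26) - 9 = 25

2P = (26, 25)


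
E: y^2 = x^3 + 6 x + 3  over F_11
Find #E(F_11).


For each x in F_11, count y with y^2 = x^3 + 6 x + 3 mod 11:
  x = 0: RHS = 3, y in [5, 6]  -> 2 point(s)
  x = 2: RHS = 1, y in [1, 10]  -> 2 point(s)
  x = 3: RHS = 4, y in [2, 9]  -> 2 point(s)
  x = 4: RHS = 3, y in [5, 6]  -> 2 point(s)
  x = 5: RHS = 4, y in [2, 9]  -> 2 point(s)
  x = 7: RHS = 3, y in [5, 6]  -> 2 point(s)
  x = 9: RHS = 5, y in [4, 7]  -> 2 point(s)
Affine points: 14. Add the point at infinity: total = 15.

#E(F_11) = 15


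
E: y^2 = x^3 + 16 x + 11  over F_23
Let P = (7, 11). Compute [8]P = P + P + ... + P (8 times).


k = 8 = 1000_2 (binary, LSB first: 0001)
Double-and-add from P = (7, 11):
  bit 0 = 0: acc unchanged = O
  bit 1 = 0: acc unchanged = O
  bit 2 = 0: acc unchanged = O
  bit 3 = 1: acc = O + (14, 9) = (14, 9)

8P = (14, 9)


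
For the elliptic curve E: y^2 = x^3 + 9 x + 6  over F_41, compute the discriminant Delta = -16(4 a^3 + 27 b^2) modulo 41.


4 a^3 + 27 b^2 = 4*9^3 + 27*6^2 = 2916 + 972 = 3888
Delta = -16 * (3888) = -62208
Delta mod 41 = 30

Delta = 30 (mod 41)


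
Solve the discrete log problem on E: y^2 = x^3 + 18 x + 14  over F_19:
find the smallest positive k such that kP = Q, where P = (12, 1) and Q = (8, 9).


Enumerate multiples of P until we hit Q = (8, 9):
  1P = (12, 1)
  2P = (4, 13)
  3P = (10, 15)
  4P = (8, 9)
Match found at i = 4.

k = 4


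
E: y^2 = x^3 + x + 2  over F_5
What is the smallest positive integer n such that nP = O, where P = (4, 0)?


Compute successive multiples of P until we hit O:
  1P = (4, 0)
  2P = O

ord(P) = 2


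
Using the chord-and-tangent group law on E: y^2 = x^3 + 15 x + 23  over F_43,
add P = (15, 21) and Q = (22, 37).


P != Q, so use the chord formula.
s = (y2 - y1) / (x2 - x1) = (16) / (7) mod 43 = 33
x3 = s^2 - x1 - x2 mod 43 = 33^2 - 15 - 22 = 20
y3 = s (x1 - x3) - y1 mod 43 = 33 * (15 - 20) - 21 = 29

P + Q = (20, 29)


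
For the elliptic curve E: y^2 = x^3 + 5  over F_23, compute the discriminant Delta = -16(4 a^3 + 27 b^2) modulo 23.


4 a^3 + 27 b^2 = 4*0^3 + 27*5^2 = 0 + 675 = 675
Delta = -16 * (675) = -10800
Delta mod 23 = 10

Delta = 10 (mod 23)


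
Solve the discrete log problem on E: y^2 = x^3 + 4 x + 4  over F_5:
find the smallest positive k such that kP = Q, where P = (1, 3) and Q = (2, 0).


Enumerate multiples of P until we hit Q = (2, 0):
  1P = (1, 3)
  2P = (2, 0)
Match found at i = 2.

k = 2


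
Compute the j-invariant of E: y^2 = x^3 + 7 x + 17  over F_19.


Delta = -16(4 a^3 + 27 b^2) mod 19 = 13
-1728 * (4 a)^3 = -1728 * (4*7)^3 mod 19 = 7
j = 7 * 13^(-1) mod 19 = 2

j = 2 (mod 19)


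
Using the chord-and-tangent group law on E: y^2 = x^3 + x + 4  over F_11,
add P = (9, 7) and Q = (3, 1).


P != Q, so use the chord formula.
s = (y2 - y1) / (x2 - x1) = (5) / (5) mod 11 = 1
x3 = s^2 - x1 - x2 mod 11 = 1^2 - 9 - 3 = 0
y3 = s (x1 - x3) - y1 mod 11 = 1 * (9 - 0) - 7 = 2

P + Q = (0, 2)


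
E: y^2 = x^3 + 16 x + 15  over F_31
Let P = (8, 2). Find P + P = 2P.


Doubling: s = (3 x1^2 + a) / (2 y1)
s = (3*8^2 + 16) / (2*2) mod 31 = 21
x3 = s^2 - 2 x1 mod 31 = 21^2 - 2*8 = 22
y3 = s (x1 - x3) - y1 mod 31 = 21 * (8 - 22) - 2 = 14

2P = (22, 14)


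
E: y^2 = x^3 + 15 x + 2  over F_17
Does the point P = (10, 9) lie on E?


Check whether y^2 = x^3 + 15 x + 2 (mod 17) for (x, y) = (10, 9).
LHS: y^2 = 9^2 mod 17 = 13
RHS: x^3 + 15 x + 2 = 10^3 + 15*10 + 2 mod 17 = 13
LHS = RHS

Yes, on the curve


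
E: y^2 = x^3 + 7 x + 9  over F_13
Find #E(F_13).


For each x in F_13, count y with y^2 = x^3 + 7 x + 9 mod 13:
  x = 0: RHS = 9, y in [3, 10]  -> 2 point(s)
  x = 1: RHS = 4, y in [2, 11]  -> 2 point(s)
  x = 4: RHS = 10, y in [6, 7]  -> 2 point(s)
  x = 5: RHS = 0, y in [0]  -> 1 point(s)
  x = 10: RHS = 0, y in [0]  -> 1 point(s)
  x = 11: RHS = 0, y in [0]  -> 1 point(s)
  x = 12: RHS = 1, y in [1, 12]  -> 2 point(s)
Affine points: 11. Add the point at infinity: total = 12.

#E(F_13) = 12


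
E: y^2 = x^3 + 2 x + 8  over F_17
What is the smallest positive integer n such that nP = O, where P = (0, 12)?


Compute successive multiples of P until we hit O:
  1P = (0, 12)
  2P = (15, 8)
  3P = (6, 10)
  4P = (13, 15)
  5P = (12, 14)
  6P = (14, 14)
  7P = (11, 1)
  8P = (7, 12)
  ... (continuing to 21P)
  21P = O

ord(P) = 21
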